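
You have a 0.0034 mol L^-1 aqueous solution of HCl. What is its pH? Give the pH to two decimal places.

pH = 2.47

HCl is a strong acid and dissociates completely, so [H+] = 0.0034 M.
pH = -log(0.0034) = 2.47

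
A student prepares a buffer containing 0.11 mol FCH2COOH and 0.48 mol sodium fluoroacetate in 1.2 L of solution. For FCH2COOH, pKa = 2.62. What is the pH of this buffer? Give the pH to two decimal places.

pH = 3.26

Henderson–Hasselbalch: pH = pKa + log([FCH2COO-]/[FCH2COOH]) = 2.62 + log(0.48/0.11)
pH = 2.62 + (+0.640) = 3.26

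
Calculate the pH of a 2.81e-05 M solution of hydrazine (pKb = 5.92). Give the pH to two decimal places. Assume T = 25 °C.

pH = 8.72

N2H4 + H2O ⇌ N2H5+ + OH-
Kb = 10^(−5.92) = 1.20 × 10^-6
Kb = x²/(2.81e-05 − x) = 1.20 × 10^-6
Here C₀/Kb ≈ 23.4, so the small-x approximation fails. Use the quadratic:
x = [−1.2e-06 + √(1.2e-06² + 1.35e-10)]/2 = 5.24 × 10^-6 M
pOH = −log(5.24 × 10^-6) = 5.28; pH = 14.00 − 5.28 = 8.72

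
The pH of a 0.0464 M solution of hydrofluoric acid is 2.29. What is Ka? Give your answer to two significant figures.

Ka = 6.4 × 10^-4

[H+] = 10^(-2.29) = 5.13 × 10^-3 M
At equilibrium [HA] = 0.0464 − 5.13 × 10^-3 = 4.13 × 10^-2 M
Ka = [H+][A-]/[HA] = (5.13 × 10^-3)² / 4.13 × 10^-2 = 6.4 × 10^-4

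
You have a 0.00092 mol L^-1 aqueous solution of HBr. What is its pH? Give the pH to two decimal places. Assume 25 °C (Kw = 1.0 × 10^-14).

pH = 3.04

HBr is a strong acid and dissociates completely, so [H+] = 0.00092 M.
pH = -log(0.00092) = 3.04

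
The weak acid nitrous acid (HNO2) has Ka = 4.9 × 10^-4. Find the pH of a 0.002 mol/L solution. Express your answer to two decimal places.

HNO2 ⇌ NO2- + H+
Ka = x²/(0.002 − x) = 4.9 × 10^-4
x is not negligible relative to C₀; solve x² + 0.00049·x − 9.8e-07 = 0.
x = [−0.00049 + √(0.00049² + 3.92e-06)]/2 = 7.75 × 10^-4 M
pH = −log(7.75 × 10^-4) = 3.11

pH = 3.11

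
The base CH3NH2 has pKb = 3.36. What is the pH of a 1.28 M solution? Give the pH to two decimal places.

CH3NH2 + H2O ⇌ CH3NH3+ + OH-
Kb = 10^(−3.36) = 4.37 × 10^-4
From the ICE table, Kb = [OH-]²/(1.28 − [OH-]) = 4.37 × 10^-4.
Assume [OH-] ≪ 1.28: [OH-] ≈ √(4.37 × 10^-4 × 1.28) = 2.37 × 10^-2 M
Check: 1.8% ionized — well under 5%, approximation valid.
pOH = 1.63, so pH = 14.00 − pOH = 12.37

pH = 12.37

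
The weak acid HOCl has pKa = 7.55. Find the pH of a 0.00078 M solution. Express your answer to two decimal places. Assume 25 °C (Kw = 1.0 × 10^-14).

HOCl ⇌ OCl- + H+
Ka = 10^(−7.55) = 2.82 × 10^-8
Ka = [H+]²/(0.00078 − [H+]) = 2.82 × 10^-8
Assume [H+] ≪ 0.00078: [H+] ≈ √(2.82 × 10^-8 × 0.00078) = 4.69 × 10^-6 M
pH = −log(4.69 × 10^-6) = 5.33

pH = 5.33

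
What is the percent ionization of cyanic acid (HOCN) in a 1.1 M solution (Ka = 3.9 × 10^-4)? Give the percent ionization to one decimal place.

HOCN ⇌ OCN- + H+; let x = [H+] at equilibrium.
x ≈ √(Ka·C₀) = √(3.9 × 10^-4 × 1.1) = 2.07 × 10^-2 M
Fraction ionized = 2.07 × 10^-2 / 1.1 = 0.0188 → 1.9%

1.9%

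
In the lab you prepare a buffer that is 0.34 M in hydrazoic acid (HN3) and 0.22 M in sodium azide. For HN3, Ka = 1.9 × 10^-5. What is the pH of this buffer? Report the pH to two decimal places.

pKa = −log(1.9 × 10^-5) = 4.721
Using pH = pKa + log([base]/[acid]) with [base]/[acid] = 0.22/0.34:
pH = 4.721 + (-0.189) = 4.53

pH = 4.53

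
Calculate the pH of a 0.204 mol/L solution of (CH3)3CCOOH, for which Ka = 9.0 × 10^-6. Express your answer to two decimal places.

(CH3)3CCOOH ⇌ (CH3)3CCOO- + H+
From the ICE table, Ka = [H+]²/(0.204 − [H+]) = 9.0 × 10^-6.
Assume [H+] ≪ 0.204: [H+] ≈ √(9.0 × 10^-6 × 0.204) = 1.35 × 10^-3 M
Check: 0.66% ionized — well under 5%, approximation valid.
pH = −log[H+] = −log(1.35 × 10^-3) = 2.87

pH = 2.87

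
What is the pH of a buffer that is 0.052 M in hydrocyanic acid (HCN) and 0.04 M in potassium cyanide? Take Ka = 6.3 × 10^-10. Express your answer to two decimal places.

pH = 9.09

pKa = −log(6.3 × 10^-10) = 9.201
Henderson–Hasselbalch: pH = pKa + log([CN-]/[HCN]) = 9.201 + log(0.04/0.052)
pH = 9.201 + (-0.114) = 9.09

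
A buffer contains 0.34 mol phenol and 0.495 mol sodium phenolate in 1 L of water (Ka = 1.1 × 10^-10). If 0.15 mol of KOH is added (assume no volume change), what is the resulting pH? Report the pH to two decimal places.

After neutralization: n(C6H5OH) = 0.19 mol, n(C6H5O-) = 0.645 mol.
pKa = −log(1.1 × 10^-10) = 9.959
pH = pKa + log([A⁻]/[HA]) = 9.959 + log(0.645/0.19) = 9.959 +0.531

pH = 10.49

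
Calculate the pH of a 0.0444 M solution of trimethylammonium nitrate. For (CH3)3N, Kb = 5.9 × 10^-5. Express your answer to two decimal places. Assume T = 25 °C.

(CH3)3NH+ is the conjugate acid of the weak base (CH3)3N.
Ka = Kw/Kb = 1.0×10^-14 / 5.9 × 10^-5 = 1.69 × 10^-10
From the ICE table, Ka = [H+]²/(0.0444 − [H+]) = 1.69 × 10^-10.
Assume [H+] ≪ 0.0444: [H+] ≈ √(1.69 × 10^-10 × 0.0444) = 2.74 × 10^-6 M
([H+]/C₀ = 0.0062% < 5%, so the approximation holds.)
pH = −log(2.74 × 10^-6) = 5.56

pH = 5.56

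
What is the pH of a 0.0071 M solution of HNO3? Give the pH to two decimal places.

HNO3 is a strong acid and dissociates completely, so [H+] = 0.0071 M.
pH = -log(0.0071) = 2.15

pH = 2.15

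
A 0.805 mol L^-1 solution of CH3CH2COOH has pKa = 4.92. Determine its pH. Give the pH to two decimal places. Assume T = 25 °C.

pH = 2.51

CH3CH2COOH ⇌ CH3CH2COO- + H+
Ka = 10^(−4.92) = 1.20 × 10^-5
Ka = x²/(0.805 − x) = 1.20 × 10^-5
Since Ka ≪ C₀, x ≈ √(Ka·C₀) = 3.11 × 10^-3 M.
Check: 0.39% ionized — well under 5%, approximation valid.
pH = −log(3.11 × 10^-3) = 2.51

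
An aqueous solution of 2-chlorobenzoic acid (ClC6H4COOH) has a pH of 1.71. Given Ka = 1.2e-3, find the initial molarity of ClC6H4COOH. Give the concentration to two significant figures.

C₀ = 3.4 × 10^-1 M

[H+] = 10^(-1.71) = 1.95 × 10^-2 M = x
Ka = x²/(C₀ − x) ⇒ C₀ = x + x²/Ka
C₀ = 1.95 × 10^-2 + (1.95 × 10^-2)²/(1.2 × 10^-3) = 3.36 × 10^-1 M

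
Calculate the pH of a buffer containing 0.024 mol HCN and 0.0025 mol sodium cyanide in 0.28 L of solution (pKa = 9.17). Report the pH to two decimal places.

pH = 8.19

pH = pKa + log([A⁻]/[HA]) = 9.17 + log(0.0025/0.024)
pH = 9.17 + (-0.982) = 8.19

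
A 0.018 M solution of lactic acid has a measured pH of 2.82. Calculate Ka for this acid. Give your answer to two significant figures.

[H+] = 10^(-2.82) = 1.51 × 10^-3 M
At equilibrium [HA] = 0.018 − 1.51 × 10^-3 = 1.65 × 10^-2 M
Ka = [H+][A-]/[HA] = (1.51 × 10^-3)² / 1.65 × 10^-2 = 1.4 × 10^-4

Ka = 1.4 × 10^-4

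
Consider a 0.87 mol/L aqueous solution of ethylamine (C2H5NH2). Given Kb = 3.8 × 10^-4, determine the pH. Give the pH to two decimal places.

pH = 12.26

C2H5NH2 + H2O ⇌ C2H5NH3+ + OH-
Let x = [OH-] at equilibrium. Kb = x²/(0.87 − x).
Neglecting x in the denominator: x = √(3.8 × 10^-4 × 0.87) = 1.82 × 10^-2 M
Check: 2.1% ionized — well under 5%, approximation valid.
pOH = −log(1.82 × 10^-2) = 1.74; pH = 14.00 − 1.74 = 12.26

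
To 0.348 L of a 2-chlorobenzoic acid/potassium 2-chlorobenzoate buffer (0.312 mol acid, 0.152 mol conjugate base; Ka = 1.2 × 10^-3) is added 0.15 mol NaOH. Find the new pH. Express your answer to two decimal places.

After neutralization: n(ClC6H4COOH) = 0.162 mol, n(ClC6H4COO-) = 0.302 mol.
pKa = −log(1.2 × 10^-3) = 2.921
pH = pKa + log([A⁻]/[HA]) = 2.921 + log(0.302/0.162) = 2.921 +0.270

pH = 3.19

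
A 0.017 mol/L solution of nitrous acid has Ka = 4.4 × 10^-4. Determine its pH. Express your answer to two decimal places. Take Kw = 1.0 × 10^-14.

pH = 2.60

HNO2 ⇌ NO2- + H+
Ka = [H+]²/(0.017 − [H+]) = 4.4 × 10^-4
Here C₀/Ka ≈ 38.6, so the small-[H+] approximation fails. Use the quadratic:
[H+] = [−0.00044 + √(0.00044² + 2.99e-05)]/2 = 2.52 × 10^-3 M
pH = −log(2.52 × 10^-3) = 2.60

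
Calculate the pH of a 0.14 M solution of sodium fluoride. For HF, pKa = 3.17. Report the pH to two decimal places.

pH = 8.16

F- is the conjugate base of the weak acid HF.
Ka = 10^(−3.17) = 6.76 × 10^-4
Kb = Kw/Ka = 1.0×10^-14 / 6.76 × 10^-4 = 1.48 × 10^-11
From the ICE table, Kb = x²/(0.14 − x) = 1.48 × 10^-11.
Since Kb ≪ C₀, x ≈ √(Kb·C₀) = 1.44 × 10^-6 M.
pOH = 5.84, so pH = 14.00 − pOH = 8.16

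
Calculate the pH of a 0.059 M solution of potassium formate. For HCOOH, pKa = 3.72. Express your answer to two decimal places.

HCOO- is the conjugate base of the weak acid HCOOH.
Ka = 10^(−3.72) = 1.91 × 10^-4
Kb = Kw/Ka = 1.0×10^-14 / 1.91 × 10^-4 = 5.24 × 10^-11
From the ICE table, Kb = [OH-]²/(0.059 − [OH-]) = 5.24 × 10^-11.
Assume [OH-] ≪ 0.059: [OH-] ≈ √(5.24 × 10^-11 × 0.059) = 1.76 × 10^-6 M
pOH = −log(1.76 × 10^-6) = 5.75; pH = 14.00 − 5.75 = 8.25

pH = 8.25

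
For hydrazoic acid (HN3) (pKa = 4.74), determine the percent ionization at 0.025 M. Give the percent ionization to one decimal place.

HN3 ⇌ N3- + H+; let x = [H+] at equilibrium.
Ka = 10^(−4.74) = 1.82 × 10^-5
x ≈ √(Ka·C₀) = √(1.82 × 10^-5 × 0.025) = 6.75 × 10^-4 M
% ionization = x/C₀ × 100% = 6.75 × 10^-4/0.025 × 100% = 2.7%

2.7%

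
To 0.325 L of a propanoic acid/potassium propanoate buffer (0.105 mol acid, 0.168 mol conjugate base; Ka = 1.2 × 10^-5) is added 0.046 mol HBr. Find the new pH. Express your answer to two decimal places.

Added H+ converts CH3CH2COO- to CH3CH2COOH: CH3CH2COOH → 0.151 mol, CH3CH2COO- → 0.122 mol.
pKa = −log(1.2 × 10^-5) = 4.921
pH = pKa + log([A⁻]/[HA]) = 4.921 + log(0.122/0.151) = 4.921 -0.093

pH = 4.83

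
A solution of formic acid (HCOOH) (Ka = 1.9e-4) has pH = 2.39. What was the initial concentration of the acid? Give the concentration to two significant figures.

[H+] = 10^(-2.39) = 4.07 × 10^-3 M = x
Ka = x²/(C₀ − x) ⇒ C₀ = x + x²/Ka
C₀ = 4.07 × 10^-3 + (4.07 × 10^-3)²/(1.9 × 10^-4) = 9.13 × 10^-2 M

C₀ = 9.1 × 10^-2 M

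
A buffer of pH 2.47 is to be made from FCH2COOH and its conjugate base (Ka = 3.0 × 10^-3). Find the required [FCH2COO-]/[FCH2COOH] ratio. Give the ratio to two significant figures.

pKa = -log(3.0 × 10^-3) = 2.523
pH = pKa + log(r) ⇒ log(r) = 2.47 − 2.523 = -0.053
r = [FCH2COO-]/[FCH2COOH] = 10^(-0.053) = 0.885

ratio = 0.89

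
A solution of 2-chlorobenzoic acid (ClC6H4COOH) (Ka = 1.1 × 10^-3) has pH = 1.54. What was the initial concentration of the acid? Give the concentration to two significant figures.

C₀ = 7.8 × 10^-1 M

[H+] = 10^(-1.54) = 2.88 × 10^-2 M = x
Ka = x²/(C₀ − x) ⇒ C₀ = x + x²/Ka
C₀ = 2.88 × 10^-2 + (2.88 × 10^-2)²/(1.1 × 10^-3) = 7.83 × 10^-1 M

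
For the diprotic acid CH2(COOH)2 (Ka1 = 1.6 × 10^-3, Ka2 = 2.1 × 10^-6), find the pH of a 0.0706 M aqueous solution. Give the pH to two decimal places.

Ka1 ≫ Ka2, so treat the first dissociation as the only significant source of H+.
Ka1 = x²/(0.0706 − x) = 1.6 × 10^-3
Solving the quadratic: x = (−Ka1 + √(Ka1² + 4·Ka1·C₀))/2 = 9.86 × 10^-3 M
pH = −log(9.86 × 10^-3) = 2.01

pH = 2.01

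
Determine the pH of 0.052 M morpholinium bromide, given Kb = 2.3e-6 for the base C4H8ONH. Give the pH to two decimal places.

C4H8ONH2+ is the conjugate acid of the weak base C4H8ONH.
Ka = Kw/Kb = 1.0×10^-14 / 2.3 × 10^-6 = 4.35 × 10^-9
Ka = [H+]²/(0.052 − [H+]) = 4.35 × 10^-9
Since Ka ≪ C₀, [H+] ≈ √(Ka·C₀) = 1.50 × 10^-5 M.
([H+]/C₀ = 0.029% < 5%, so the approximation holds.)
pH = −log[H+] = −log(1.50 × 10^-5) = 4.82

pH = 4.82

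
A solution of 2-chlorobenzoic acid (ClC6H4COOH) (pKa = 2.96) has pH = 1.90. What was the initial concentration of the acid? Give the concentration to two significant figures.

C₀ = 1.6 × 10^-1 M

[H+] = 10^(-1.90) = 1.26 × 10^-2 M = x
Ka = 10^(−2.96) = 1.10 × 10^-3
Ka = x²/(C₀ − x) ⇒ C₀ = x + x²/Ka
C₀ = 1.26 × 10^-2 + (1.26 × 10^-2)²/(1.10 × 10^-3) = 1.57 × 10^-1 M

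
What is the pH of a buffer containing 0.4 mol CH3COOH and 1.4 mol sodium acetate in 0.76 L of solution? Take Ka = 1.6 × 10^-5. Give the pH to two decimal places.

pKa = −log(1.6 × 10^-5) = 4.796
pH = pKa + log([A⁻]/[HA]) = 4.796 + log(1.4/0.4)
pH = 4.796 + (+0.544) = 5.34

pH = 5.34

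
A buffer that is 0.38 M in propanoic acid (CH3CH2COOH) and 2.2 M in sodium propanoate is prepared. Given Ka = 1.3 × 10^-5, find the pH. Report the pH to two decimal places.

pH = 5.65

pKa = −log(1.3 × 10^-5) = 4.886
pH = pKa + log([A⁻]/[HA]) = 4.886 + log(2.2/0.38)
pH = 4.886 + (+0.763) = 5.65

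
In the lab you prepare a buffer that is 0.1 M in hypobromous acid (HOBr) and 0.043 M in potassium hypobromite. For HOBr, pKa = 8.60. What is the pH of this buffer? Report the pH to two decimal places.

pH = 8.23

Using pH = pKa + log([base]/[acid]) with [base]/[acid] = 0.043/0.1:
pH = 8.60 + (-0.367) = 8.23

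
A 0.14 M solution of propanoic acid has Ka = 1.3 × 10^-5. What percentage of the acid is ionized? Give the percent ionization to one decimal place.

1.0%

CH3CH2COOH ⇌ CH3CH2COO- + H+; let x = [H+] at equilibrium.
x ≈ √(Ka·C₀) = √(1.3 × 10^-5 × 0.14) = 1.35 × 10^-3 M
% ionization = x/C₀ × 100% = 1.35 × 10^-3/0.14 × 100% = 1.0%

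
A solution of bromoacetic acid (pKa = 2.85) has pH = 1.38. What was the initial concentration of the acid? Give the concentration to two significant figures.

C₀ = 1.3 M

[H+] = 10^(-1.38) = 4.17 × 10^-2 M = x
Ka = 10^(−2.85) = 1.41 × 10^-3
Ka = x²/(C₀ − x) ⇒ C₀ = x + x²/Ka
C₀ = 4.17 × 10^-2 + (4.17 × 10^-2)²/(1.41 × 10^-3) = 1.27 M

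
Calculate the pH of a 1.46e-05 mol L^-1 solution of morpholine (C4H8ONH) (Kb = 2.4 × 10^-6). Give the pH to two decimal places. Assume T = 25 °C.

C4H8ONH + H2O ⇌ C4H8ONH2+ + OH-
Let x = [OH-] at equilibrium. Kb = x²/(1.46e-05 − x).
The 5% rule fails; solving x² + Kb·x − Kb·C₀ = 0 exactly:
x = [−2.4e-06 + √(2.4e-06² + 1.4e-10)]/2 = 4.84 × 10^-6 M
pOH = 5.32, so pH = 14.00 − pOH = 8.68

pH = 8.68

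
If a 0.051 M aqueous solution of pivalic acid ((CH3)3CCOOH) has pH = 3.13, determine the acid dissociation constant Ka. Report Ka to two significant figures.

Ka = 1.1 × 10^-5

[H+] = 10^(-3.13) = 7.41 × 10^-4 M
At equilibrium [HA] = 0.051 − 7.41 × 10^-4 = 5.03 × 10^-2 M
Ka = [H+][A-]/[HA] = (7.41 × 10^-4)² / 5.03 × 10^-2 = 1.1 × 10^-5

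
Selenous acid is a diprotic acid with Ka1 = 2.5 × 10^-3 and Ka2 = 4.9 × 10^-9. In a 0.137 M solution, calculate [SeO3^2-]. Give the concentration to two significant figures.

First ionization gives [H+] ≈ [HSeO3-] = 1.73 × 10^-2 M.
Second step: Ka2 = [H+][SeO3^2-]/[HSeO3-] ≈ [SeO3^2-] (since [H+] ≈ [HSeO3-]).
So [SeO3^2-] ≈ Ka2.

4.9 × 10^-9 M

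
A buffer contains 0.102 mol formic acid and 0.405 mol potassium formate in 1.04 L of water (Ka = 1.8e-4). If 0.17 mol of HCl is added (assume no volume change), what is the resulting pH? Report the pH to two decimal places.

After neutralization: n(HCOOH) = 0.272 mol, n(HCOO-) = 0.235 mol.
pKa = −log(1.8 × 10^-4) = 3.745
pH = pKa + log(n_HCOO-/n_HCOOH) = 3.745 + log(0.235/0.272) = 3.745 + (-0.064)

pH = 3.68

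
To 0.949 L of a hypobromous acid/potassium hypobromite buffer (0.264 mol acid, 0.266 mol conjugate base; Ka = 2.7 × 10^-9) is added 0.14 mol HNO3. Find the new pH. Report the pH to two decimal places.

After neutralization: n(HOBr) = 0.404 mol, n(OBr-) = 0.126 mol.
pKa = −log(2.7 × 10^-9) = 8.569
pH = pKa + log([A⁻]/[HA]) = 8.569 + log(0.126/0.404) = 8.569 -0.506

pH = 8.06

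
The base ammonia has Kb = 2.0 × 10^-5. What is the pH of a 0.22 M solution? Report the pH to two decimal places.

NH3 + H2O ⇌ NH4+ + OH-
Let x = [OH-] at equilibrium. Kb = x²/(0.22 − x).
Assume x ≪ 0.22: x ≈ √(2.0 × 10^-5 × 0.22) = 2.10 × 10^-3 M
pOH = −log(2.10 × 10^-3) = 2.68; pH = 14.00 − 2.68 = 11.32

pH = 11.32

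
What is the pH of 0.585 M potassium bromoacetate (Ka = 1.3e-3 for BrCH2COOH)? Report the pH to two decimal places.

BrCH2COO- is the conjugate base of the weak acid BrCH2COOH.
Kb = Kw/Ka = 1.0×10^-14 / 1.3 × 10^-3 = 7.69 × 10^-12
Let x = [OH-] at equilibrium. Kb = x²/(0.585 − x).
Since Kb ≪ C₀, x ≈ √(Kb·C₀) = 2.12 × 10^-6 M.
pOH = −log(2.12 × 10^-6) = 5.67; pH = 14.00 − 5.67 = 8.33

pH = 8.33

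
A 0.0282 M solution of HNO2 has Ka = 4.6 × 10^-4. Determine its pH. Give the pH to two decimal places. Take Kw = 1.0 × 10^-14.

pH = 2.47

HNO2 ⇌ NO2- + H+
Let x = [H+] at equilibrium. Ka = x²/(0.0282 − x).
Here C₀/Ka ≈ 61.3, so the small-x approximation fails. Use the quadratic:
x = [−0.00046 + √(0.00046² + 5.19e-05)]/2 = 3.38 × 10^-3 M
pH = −log(3.38 × 10^-3) = 2.47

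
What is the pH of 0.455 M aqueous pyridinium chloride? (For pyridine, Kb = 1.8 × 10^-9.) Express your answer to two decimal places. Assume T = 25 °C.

C5H5NH+ is the conjugate acid of the weak base C5H5N.
Ka = Kw/Kb = 1.0×10^-14 / 1.8 × 10^-9 = 5.56 × 10^-6
From the ICE table, Ka = [H+]²/(0.455 − [H+]) = 5.56 × 10^-6.
Since Ka ≪ C₀, [H+] ≈ √(Ka·C₀) = 1.59 × 10^-3 M.
Check: 0.35% ionized — well under 5%, approximation valid.
pH = −log(1.59 × 10^-3) = 2.80

pH = 2.80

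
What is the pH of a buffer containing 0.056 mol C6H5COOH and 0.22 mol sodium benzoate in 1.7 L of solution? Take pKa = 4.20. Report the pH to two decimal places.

Henderson–Hasselbalch: pH = pKa + log([C6H5COO-]/[C6H5COOH]) = 4.20 + log(0.22/0.056)
pH = 4.20 + (+0.594) = 4.79

pH = 4.79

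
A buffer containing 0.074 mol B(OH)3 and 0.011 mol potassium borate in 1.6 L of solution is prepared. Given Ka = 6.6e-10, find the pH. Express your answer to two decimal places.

pKa = −log(6.6 × 10^-10) = 9.180
pH = pKa + log([A⁻]/[HA]) = 9.180 + log(0.011/0.074)
pH = 9.180 + (-0.828) = 8.35

pH = 8.35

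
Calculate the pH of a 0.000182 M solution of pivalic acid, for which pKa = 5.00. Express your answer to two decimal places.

pH = 4.42

(CH3)3CCOOH ⇌ (CH3)3CCOO- + H+
Ka = 10^(−5.00) = 1.00 × 10^-5
Ka = x²/(0.000182 − x) = 1.00 × 10^-5
x is not negligible relative to C₀; solve x² + 1e-05·x − 1.82e-09 = 0.
x = (−Ka + √(Ka² + 4·Ka·C₀))/2 = 3.80 × 10^-5 M
pH = −log(3.80 × 10^-5) = 4.42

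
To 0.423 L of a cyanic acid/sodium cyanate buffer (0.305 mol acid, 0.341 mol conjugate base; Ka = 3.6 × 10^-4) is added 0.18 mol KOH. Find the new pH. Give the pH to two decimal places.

pH = 4.06

After neutralization: n(HOCN) = 0.125 mol, n(OCN-) = 0.521 mol.
pKa = −log(3.6 × 10^-4) = 3.444
Henderson–Hasselbalch with mole ratio 0.521/0.125: pH = 3.444 + (+0.620)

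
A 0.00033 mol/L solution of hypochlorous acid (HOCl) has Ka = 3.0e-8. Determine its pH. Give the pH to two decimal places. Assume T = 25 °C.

pH = 5.50

HOCl ⇌ OCl- + H+
Ka = x²/(0.00033 − x) = 3.0 × 10^-8
Assume x ≪ 0.00033: x ≈ √(3.0 × 10^-8 × 0.00033) = 3.15 × 10^-6 M
pH = −log[H+] = −log(3.15 × 10^-6) = 5.50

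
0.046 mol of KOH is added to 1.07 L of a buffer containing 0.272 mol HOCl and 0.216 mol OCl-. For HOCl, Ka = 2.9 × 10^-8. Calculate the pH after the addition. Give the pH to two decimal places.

OH- converts HOCl to OCl-: HOCl → 0.226 mol, OCl- → 0.262 mol.
pKa = −log(2.9 × 10^-8) = 7.538
Henderson–Hasselbalch with mole ratio 0.262/0.226: pH = 7.538 + (+0.064)

pH = 7.60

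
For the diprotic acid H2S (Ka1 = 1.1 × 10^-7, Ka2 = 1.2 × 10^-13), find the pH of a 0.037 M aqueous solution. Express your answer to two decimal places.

Since Ka1 ≫ Ka2, the first ionization dominates [H+].
Ka1 = x²/(0.037 − x) = 1.1 × 10^-7
x ≈ √(1.1 × 10^-7 × 0.037) = 6.38 × 10^-5 M
pH = −log(6.38 × 10^-5) = 4.20

pH = 4.20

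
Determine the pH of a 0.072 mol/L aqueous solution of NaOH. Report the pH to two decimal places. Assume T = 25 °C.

pH = 12.86

NaOH is a strong base; [OH-] = 0.072 M.
pOH = -log(0.072) = 1.14
pH = 14.00 - 1.14 = 12.86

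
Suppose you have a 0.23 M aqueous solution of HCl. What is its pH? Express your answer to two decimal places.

HCl is a strong acid and dissociates completely, so [H+] = 0.23 M.
pH = -log(0.23) = 0.64

pH = 0.64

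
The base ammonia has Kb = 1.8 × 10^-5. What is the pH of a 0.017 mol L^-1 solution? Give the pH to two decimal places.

NH3 + H2O ⇌ NH4+ + OH-
From the ICE table, Kb = [OH-]²/(0.017 − [OH-]) = 1.8 × 10^-5.
Assume [OH-] ≪ 0.017: [OH-] ≈ √(1.8 × 10^-5 × 0.017) = 5.53 × 10^-4 M
([OH-]/C₀ = 3.3% < 5%, so the approximation holds.)
pOH = 3.26, so pH = 14.00 − pOH = 10.74

pH = 10.74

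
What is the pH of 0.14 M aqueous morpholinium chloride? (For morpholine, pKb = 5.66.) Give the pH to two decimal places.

C4H8ONH2+ is the conjugate acid of the weak base C4H8ONH.
Kb = 10^(−5.66) = 2.19 × 10^-6
Ka = Kw/Kb = 1.0×10^-14 / 2.19 × 10^-6 = 4.57 × 10^-9
Let x = [H+] at equilibrium. Ka = x²/(0.14 − x).
Neglecting x in the denominator: x = √(4.57 × 10^-9 × 0.14) = 2.53 × 10^-5 M
pH = −log(2.53 × 10^-5) = 4.60

pH = 4.60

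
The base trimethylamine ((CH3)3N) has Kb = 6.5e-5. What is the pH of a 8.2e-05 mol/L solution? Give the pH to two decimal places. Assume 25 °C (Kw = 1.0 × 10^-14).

pH = 9.68

(CH3)3N + H2O ⇌ (CH3)3NH+ + OH-
From the ICE table, Kb = [OH-]²/(8.2e-05 − [OH-]) = 6.5 × 10^-5.
Here C₀/Kb ≈ 1.26, so the small-[OH-] approximation fails. Use the quadratic:
[OH-] = [−6.5e-05 + √(6.5e-05² + 2.13e-08)]/2 = 4.74 × 10^-5 M
pOH = −log(4.74 × 10^-5) = 4.32; pH = 14.00 − 4.32 = 9.68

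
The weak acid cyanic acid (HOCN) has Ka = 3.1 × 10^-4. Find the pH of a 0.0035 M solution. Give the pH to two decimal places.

HOCN ⇌ OCN- + H+
From the ICE table, Ka = [H+]²/(0.0035 − [H+]) = 3.1 × 10^-4.
[H+] is not negligible relative to C₀; solve [H+]² + 0.00031·[H+] − 1.08e-06 = 0.
[H+] = [−0.00031 + √(0.00031² + 4.34e-06)]/2 = 8.98 × 10^-4 M
pH = −log[H+] = −log(8.98 × 10^-4) = 3.05

pH = 3.05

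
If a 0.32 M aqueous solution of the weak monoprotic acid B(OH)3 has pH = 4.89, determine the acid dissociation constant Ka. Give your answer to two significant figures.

Ka = 5.2 × 10^-10

[H+] = 10^(-4.89) = 1.29 × 10^-5 M
At equilibrium [HA] = 0.32 − 1.29 × 10^-5 = 3.20 × 10^-1 M
Ka = [H+][A-]/[HA] = (1.29 × 10^-5)² / 3.20 × 10^-1 = 5.2 × 10^-10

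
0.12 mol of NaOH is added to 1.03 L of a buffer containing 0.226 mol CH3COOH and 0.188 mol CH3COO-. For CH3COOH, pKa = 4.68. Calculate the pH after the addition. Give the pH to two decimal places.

After neutralization: n(CH3COOH) = 0.106 mol, n(CH3COO-) = 0.308 mol.
Henderson–Hasselbalch with mole ratio 0.308/0.106: pH = 4.68 + (+0.463)

pH = 5.14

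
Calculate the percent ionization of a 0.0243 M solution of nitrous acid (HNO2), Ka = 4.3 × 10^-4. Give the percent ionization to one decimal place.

HNO2 ⇌ NO2- + H+; let x = [H+] at equilibrium.
Ka = x²/(C₀ − x); solving the quadratic gives x = 3.02 × 10^-3 M.
Fraction ionized = 3.02 × 10^-3 / 0.0243 = 0.1243 → 12.4%

12.4%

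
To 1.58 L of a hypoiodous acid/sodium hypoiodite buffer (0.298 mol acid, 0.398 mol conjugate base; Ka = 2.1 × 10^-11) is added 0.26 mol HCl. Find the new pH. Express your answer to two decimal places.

pH = 10.07

After neutralization: n(HOI) = 0.558 mol, n(OI-) = 0.138 mol.
pKa = −log(2.1 × 10^-11) = 10.678
Henderson–Hasselbalch with mole ratio 0.138/0.558: pH = 10.678 + (-0.607)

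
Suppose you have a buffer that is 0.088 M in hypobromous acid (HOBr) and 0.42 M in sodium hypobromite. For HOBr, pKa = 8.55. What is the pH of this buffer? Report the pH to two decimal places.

pH = 9.23

Henderson–Hasselbalch: pH = pKa + log([OBr-]/[HOBr]) = 8.55 + log(0.42/0.088)
pH = 8.55 + (+0.679) = 9.23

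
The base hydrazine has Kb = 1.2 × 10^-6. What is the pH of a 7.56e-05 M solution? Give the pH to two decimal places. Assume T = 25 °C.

pH = 8.95

N2H4 + H2O ⇌ N2H5+ + OH-
From the ICE table, Kb = [OH-]²/(7.56e-05 − [OH-]) = 1.2 × 10^-6.
Here C₀/Kb ≈ 63, so the small-[OH-] approximation fails. Use the quadratic:
[OH-] = (−Kb + √(Kb² + 4·Kb·C₀))/2 = 8.94 × 10^-6 M
pOH = −log(8.94 × 10^-6) = 5.05; pH = 14.00 − 5.05 = 8.95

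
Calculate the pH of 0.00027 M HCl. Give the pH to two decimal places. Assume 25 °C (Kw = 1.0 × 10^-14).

pH = 3.57

HCl is a strong acid and dissociates completely, so [H+] = 0.00027 M.
pH = -log(0.00027) = 3.57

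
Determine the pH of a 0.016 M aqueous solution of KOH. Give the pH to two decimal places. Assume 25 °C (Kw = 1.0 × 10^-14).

KOH is a strong base; [OH-] = 0.016 M.
pOH = -log(0.016) = 1.80
pH = 14.00 - 1.80 = 12.20

pH = 12.20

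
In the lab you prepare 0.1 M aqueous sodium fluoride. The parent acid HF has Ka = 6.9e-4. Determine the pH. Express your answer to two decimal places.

pH = 8.08

F- is the conjugate base of the weak acid HF.
Kb = Kw/Ka = 1.0×10^-14 / 6.9 × 10^-4 = 1.45 × 10^-11
From the ICE table, Kb = [OH-]²/(0.1 − [OH-]) = 1.45 × 10^-11.
Neglecting [OH-] in the denominator: [OH-] = √(1.45 × 10^-11 × 0.1) = 1.20 × 10^-6 M
Check: 0.0012% ionized — well under 5%, approximation valid.
pOH = 5.92, so pH = 14.00 − pOH = 8.08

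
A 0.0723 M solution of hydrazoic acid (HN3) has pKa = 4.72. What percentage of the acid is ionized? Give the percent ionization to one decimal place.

1.6%

HN3 ⇌ N3- + H+; let x = [H+] at equilibrium.
Ka = 10^(−4.72) = 1.91 × 10^-5
x ≈ √(Ka·C₀) = √(1.91 × 10^-5 × 0.0723) = 1.18 × 10^-3 M
Fraction ionized = 1.18 × 10^-3 / 0.0723 = 0.0163 → 1.6%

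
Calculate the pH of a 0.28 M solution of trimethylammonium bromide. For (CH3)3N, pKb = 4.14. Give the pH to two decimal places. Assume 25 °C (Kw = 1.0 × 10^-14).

pH = 5.21

(CH3)3NH+ is the conjugate acid of the weak base (CH3)3N.
Kb = 10^(−4.14) = 7.24 × 10^-5
Ka = Kw/Kb = 1.0×10^-14 / 7.24 × 10^-5 = 1.38 × 10^-10
Ka = x²/(0.28 − x) = 1.38 × 10^-10
Since Ka ≪ C₀, x ≈ √(Ka·C₀) = 6.22 × 10^-6 M.
Check: 0.0022% ionized — well under 5%, approximation valid.
pH = −log(6.22 × 10^-6) = 5.21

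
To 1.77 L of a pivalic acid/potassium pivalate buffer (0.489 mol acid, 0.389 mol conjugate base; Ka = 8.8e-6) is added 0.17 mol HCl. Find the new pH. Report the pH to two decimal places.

pH = 4.58

Added H+ converts (CH3)3CCOO- to (CH3)3CCOOH: (CH3)3CCOOH → 0.659 mol, (CH3)3CCOO- → 0.219 mol.
pKa = −log(8.8 × 10^-6) = 5.056
pH = pKa + log([A⁻]/[HA]) = 5.056 + log(0.219/0.659) = 5.056 -0.478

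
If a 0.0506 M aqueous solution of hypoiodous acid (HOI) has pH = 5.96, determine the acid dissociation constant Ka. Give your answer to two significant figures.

[H+] = 10^(-5.96) = 1.10 × 10^-6 M
At equilibrium [HA] = 0.0506 − 1.10 × 10^-6 = 5.06 × 10^-2 M
Ka = [H+][A-]/[HA] = (1.10 × 10^-6)² / 5.06 × 10^-2 = 2.4 × 10^-11

Ka = 2.4 × 10^-11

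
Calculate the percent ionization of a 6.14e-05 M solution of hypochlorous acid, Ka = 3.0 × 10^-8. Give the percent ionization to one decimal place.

HOCl ⇌ OCl- + H+; let x = [H+] at equilibrium.
x ≈ √(Ka·C₀) = √(3.0 × 10^-8 × 6.14e-05) = 1.36 × 10^-6 M
Fraction ionized = 1.36 × 10^-6 / 6.14e-05 = 0.0221 → 2.2%

2.2%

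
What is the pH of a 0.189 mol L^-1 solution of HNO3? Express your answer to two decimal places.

pH = 0.72

HNO3 is a strong acid and dissociates completely, so [H+] = 0.189 M.
pH = -log(0.189) = 0.72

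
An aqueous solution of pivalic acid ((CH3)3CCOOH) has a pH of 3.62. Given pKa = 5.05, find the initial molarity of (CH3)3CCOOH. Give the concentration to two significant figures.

[H+] = 10^(-3.62) = 2.40 × 10^-4 M = x
Ka = 10^(−5.05) = 8.91 × 10^-6
Ka = x²/(C₀ − x) ⇒ C₀ = x + x²/Ka
C₀ = 2.40 × 10^-4 + (2.40 × 10^-4)²/(8.91 × 10^-6) = 6.70 × 10^-3 M

C₀ = 6.7 × 10^-3 M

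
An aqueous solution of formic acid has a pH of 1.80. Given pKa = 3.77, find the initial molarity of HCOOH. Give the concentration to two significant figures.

[H+] = 10^(-1.80) = 1.58 × 10^-2 M = x
Ka = 10^(−3.77) = 1.70 × 10^-4
Ka = x²/(C₀ − x) ⇒ C₀ = x + x²/Ka
C₀ = 1.58 × 10^-2 + (1.58 × 10^-2)²/(1.70 × 10^-4) = 1.48 M

C₀ = 1.5 M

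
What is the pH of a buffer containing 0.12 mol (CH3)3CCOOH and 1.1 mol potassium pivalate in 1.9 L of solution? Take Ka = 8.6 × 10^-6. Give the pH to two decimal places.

pH = 6.03

pKa = −log(8.6 × 10^-6) = 5.066
Henderson–Hasselbalch: pH = pKa + log([(CH3)3CCOO-]/[(CH3)3CCOOH]) = 5.066 + log(1.1/0.12)
pH = 5.066 + (+0.962) = 6.03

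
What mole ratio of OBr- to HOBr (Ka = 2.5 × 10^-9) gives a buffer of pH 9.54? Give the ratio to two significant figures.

pKa = -log(2.5 × 10^-9) = 8.602
pH = pKa + log(r) ⇒ log(r) = 9.54 − 8.602 = +0.938
r = [OBr-]/[HOBr] = 10^(+0.938) = 8.67

ratio = 8.7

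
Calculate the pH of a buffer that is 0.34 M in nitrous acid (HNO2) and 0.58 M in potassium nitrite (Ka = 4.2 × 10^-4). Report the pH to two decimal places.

pH = 3.61

pKa = −log(4.2 × 10^-4) = 3.377
Using pH = pKa + log([base]/[acid]) with [base]/[acid] = 0.58/0.34:
pH = 3.377 + (+0.232) = 3.61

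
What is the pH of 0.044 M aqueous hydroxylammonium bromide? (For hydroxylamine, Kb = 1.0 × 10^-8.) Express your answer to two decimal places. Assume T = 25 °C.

NH3OH+ is the conjugate acid of the weak base NH2OH.
Ka = Kw/Kb = 1.0×10^-14 / 1.0 × 10^-8 = 1.00 × 10^-6
Ka = [H+]²/(0.044 − [H+]) = 1.00 × 10^-6
Since Ka ≪ C₀, [H+] ≈ √(Ka·C₀) = 2.10 × 10^-4 M.
Check: 0.48% ionized — well under 5%, approximation valid.
pH = −log(2.10 × 10^-4) = 3.68

pH = 3.68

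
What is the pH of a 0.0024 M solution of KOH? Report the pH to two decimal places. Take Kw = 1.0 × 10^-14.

KOH is a strong base; [OH-] = 0.0024 M.
pOH = -log(0.0024) = 2.62
pH = 14.00 - 2.62 = 11.38

pH = 11.38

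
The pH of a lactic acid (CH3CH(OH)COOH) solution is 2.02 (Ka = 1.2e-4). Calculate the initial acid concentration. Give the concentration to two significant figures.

C₀ = 7.7 × 10^-1 M

[H+] = 10^(-2.02) = 9.55 × 10^-3 M = x
Ka = x²/(C₀ − x) ⇒ C₀ = x + x²/Ka
C₀ = 9.55 × 10^-3 + (9.55 × 10^-3)²/(1.2 × 10^-4) = 7.70 × 10^-1 M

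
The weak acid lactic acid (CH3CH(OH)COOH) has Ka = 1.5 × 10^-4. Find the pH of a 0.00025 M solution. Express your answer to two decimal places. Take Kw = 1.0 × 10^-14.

CH3CH(OH)COOH ⇌ CH3CH(OH)COO- + H+
Ka = x²/(0.00025 − x) = 1.5 × 10^-4
Here C₀/Ka ≈ 1.67, so the small-x approximation fails. Use the quadratic:
x = (−Ka + √(Ka² + 4·Ka·C₀))/2 = 1.33 × 10^-4 M
pH = −log(1.33 × 10^-4) = 3.88

pH = 3.88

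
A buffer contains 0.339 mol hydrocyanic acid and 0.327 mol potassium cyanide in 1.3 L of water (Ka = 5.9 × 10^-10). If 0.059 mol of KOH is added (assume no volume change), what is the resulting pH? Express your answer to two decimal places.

pH = 9.37

After neutralization: n(HCN) = 0.28 mol, n(CN-) = 0.386 mol.
pKa = −log(5.9 × 10^-10) = 9.229
pH = pKa + log([A⁻]/[HA]) = 9.229 + log(0.386/0.28) = 9.229 +0.139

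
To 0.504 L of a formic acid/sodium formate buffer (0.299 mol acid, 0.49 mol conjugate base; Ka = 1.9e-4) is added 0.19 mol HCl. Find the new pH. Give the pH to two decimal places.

pH = 3.51

Added H+ converts HCOO- to HCOOH: HCOOH → 0.489 mol, HCOO- → 0.3 mol.
pKa = −log(1.9 × 10^-4) = 3.721
Henderson–Hasselbalch with mole ratio 0.3/0.489: pH = 3.721 + (-0.212)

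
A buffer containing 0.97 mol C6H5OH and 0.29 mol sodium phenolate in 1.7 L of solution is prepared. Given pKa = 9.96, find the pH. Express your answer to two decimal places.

pH = 9.44

pH = pKa + log([A⁻]/[HA]) = 9.96 + log(0.29/0.97)
pH = 9.96 + (-0.524) = 9.44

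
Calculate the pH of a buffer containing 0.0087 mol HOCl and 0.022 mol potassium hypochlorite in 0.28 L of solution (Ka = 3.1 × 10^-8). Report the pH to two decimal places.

pKa = −log(3.1 × 10^-8) = 7.509
Henderson–Hasselbalch: pH = pKa + log([OCl-]/[HOCl]) = 7.509 + log(0.022/0.0087)
pH = 7.509 + (+0.403) = 7.91

pH = 7.91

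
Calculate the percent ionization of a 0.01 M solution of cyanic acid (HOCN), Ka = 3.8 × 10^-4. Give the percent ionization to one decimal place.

HOCN ⇌ OCN- + H+; let x = [H+] at equilibrium.
Ka = x²/(C₀ − x); solving the quadratic gives x = 1.77 × 10^-3 M.
% ionization = x/C₀ × 100% = 1.77 × 10^-3/0.01 × 100% = 17.7%

17.7%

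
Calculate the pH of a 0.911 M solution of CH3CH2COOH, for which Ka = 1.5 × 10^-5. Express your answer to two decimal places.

CH3CH2COOH ⇌ CH3CH2COO- + H+
From the ICE table, Ka = [H+]²/(0.911 − [H+]) = 1.5 × 10^-5.
Neglecting [H+] in the denominator: [H+] = √(1.5 × 10^-5 × 0.911) = 3.70 × 10^-3 M
pH = −log[H+] = −log(3.70 × 10^-3) = 2.43

pH = 2.43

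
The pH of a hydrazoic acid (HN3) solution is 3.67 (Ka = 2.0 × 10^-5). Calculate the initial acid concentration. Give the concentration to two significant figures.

[H+] = 10^(-3.67) = 2.14 × 10^-4 M = x
Ka = x²/(C₀ − x) ⇒ C₀ = x + x²/Ka
C₀ = 2.14 × 10^-4 + (2.14 × 10^-4)²/(2.0 × 10^-5) = 2.50 × 10^-3 M

C₀ = 2.5 × 10^-3 M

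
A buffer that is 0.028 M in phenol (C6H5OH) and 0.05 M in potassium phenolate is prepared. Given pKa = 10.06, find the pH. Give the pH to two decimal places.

Using pH = pKa + log([base]/[acid]) with [base]/[acid] = 0.05/0.028:
pH = 10.06 + (+0.252) = 10.31

pH = 10.31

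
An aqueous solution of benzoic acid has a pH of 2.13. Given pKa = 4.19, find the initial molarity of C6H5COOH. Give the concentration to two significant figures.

[H+] = 10^(-2.13) = 7.41 × 10^-3 M = x
Ka = 10^(−4.19) = 6.46 × 10^-5
Ka = x²/(C₀ − x) ⇒ C₀ = x + x²/Ka
C₀ = 7.41 × 10^-3 + (7.41 × 10^-3)²/(6.46 × 10^-5) = 8.57 × 10^-1 M

C₀ = 8.6 × 10^-1 M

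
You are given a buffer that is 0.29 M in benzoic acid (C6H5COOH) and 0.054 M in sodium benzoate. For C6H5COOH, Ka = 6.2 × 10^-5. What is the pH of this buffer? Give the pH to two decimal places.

pH = 3.48

pKa = −log(6.2 × 10^-5) = 4.208
Henderson–Hasselbalch: pH = pKa + log([C6H5COO-]/[C6H5COOH]) = 4.208 + log(0.054/0.29)
pH = 4.208 + (-0.730) = 3.48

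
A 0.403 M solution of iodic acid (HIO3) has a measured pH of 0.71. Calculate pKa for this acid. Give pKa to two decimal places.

[H+] = 10^(-0.71) = 1.95 × 10^-1 M
At equilibrium [HA] = 0.403 − 1.95 × 10^-1 = 2.08 × 10^-1 M
Ka = [H+][A-]/[HA] = (1.95 × 10^-1)² / 2.08 × 10^-1 = 1.83 × 10^-1
pKa = -log(1.83 × 10^-1) = 0.74

pKa = 0.74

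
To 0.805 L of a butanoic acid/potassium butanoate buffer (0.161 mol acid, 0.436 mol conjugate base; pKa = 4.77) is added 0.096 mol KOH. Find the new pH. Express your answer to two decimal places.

pH = 5.68

After neutralization: n(CH3(CH2)2COOH) = 0.065 mol, n(CH3(CH2)2COO-) = 0.532 mol.
Henderson–Hasselbalch with mole ratio 0.532/0.065: pH = 4.77 + (+0.913)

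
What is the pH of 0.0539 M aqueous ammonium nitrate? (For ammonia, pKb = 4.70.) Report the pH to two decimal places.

NH4+ is the conjugate acid of the weak base NH3.
Kb = 10^(−4.70) = 2.00 × 10^-5
Ka = Kw/Kb = 1.0×10^-14 / 2.00 × 10^-5 = 5.00 × 10^-10
Let x = [H+] at equilibrium. Ka = x²/(0.0539 − x).
Assume x ≪ 0.0539: x ≈ √(5.00 × 10^-10 × 0.0539) = 5.19 × 10^-6 M
(x/C₀ = 0.0096% < 5%, so the approximation holds.)
pH = −log(5.19 × 10^-6) = 5.28

pH = 5.28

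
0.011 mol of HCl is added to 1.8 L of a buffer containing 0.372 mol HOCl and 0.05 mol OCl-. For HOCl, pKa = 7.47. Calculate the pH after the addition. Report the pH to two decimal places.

pH = 6.48

After neutralization: n(HOCl) = 0.383 mol, n(OCl-) = 0.039 mol.
Henderson–Hasselbalch with mole ratio 0.039/0.383: pH = 7.47 + (-0.992)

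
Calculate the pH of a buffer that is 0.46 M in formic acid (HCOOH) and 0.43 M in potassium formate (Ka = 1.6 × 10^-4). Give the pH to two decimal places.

pKa = −log(1.6 × 10^-4) = 3.796
Using pH = pKa + log([base]/[acid]) with [base]/[acid] = 0.43/0.46:
pH = 3.796 + (-0.029) = 3.77

pH = 3.77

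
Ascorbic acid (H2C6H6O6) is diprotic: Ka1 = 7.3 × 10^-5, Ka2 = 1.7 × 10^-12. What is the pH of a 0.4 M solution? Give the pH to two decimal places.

Ka1 ≫ Ka2, so treat the first dissociation as the only significant source of H+.
Ka1 = x²/(0.4 − x) = 7.3 × 10^-5
x ≈ √(7.3 × 10^-5 × 0.4) = 5.40 × 10^-3 M
pH = −log(5.40 × 10^-3) = 2.27

pH = 2.27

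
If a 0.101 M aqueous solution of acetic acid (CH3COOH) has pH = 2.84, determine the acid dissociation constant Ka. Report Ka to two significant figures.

Ka = 2.1 × 10^-5

[H+] = 10^(-2.84) = 1.45 × 10^-3 M
At equilibrium [HA] = 0.101 − 1.45 × 10^-3 = 9.95 × 10^-2 M
Ka = [H+][A-]/[HA] = (1.45 × 10^-3)² / 9.95 × 10^-2 = 2.1 × 10^-5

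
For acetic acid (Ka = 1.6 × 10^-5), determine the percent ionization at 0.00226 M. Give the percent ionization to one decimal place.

CH3COOH ⇌ CH3COO- + H+; let x = [H+] at equilibrium.
Ka = x²/(C₀ − x); solving the quadratic gives x = 1.82 × 10^-4 M.
% ionization = x/C₀ × 100% = 1.82 × 10^-4/0.00226 × 100% = 8.1%

8.1%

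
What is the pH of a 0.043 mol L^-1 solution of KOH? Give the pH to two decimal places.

pH = 12.63

KOH is a strong base; [OH-] = 0.043 M.
pOH = -log(0.043) = 1.37
pH = 14.00 - 1.37 = 12.63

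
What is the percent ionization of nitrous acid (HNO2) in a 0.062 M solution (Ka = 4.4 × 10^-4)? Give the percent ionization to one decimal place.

HNO2 ⇌ NO2- + H+; let x = [H+] at equilibrium.
Solve x² + 0.00044x − 2.73e-05 = 0 → x = 5.01 × 10^-3 M
Fraction ionized = 5.01 × 10^-3 / 0.062 = 0.0808 → 8.1%

8.1%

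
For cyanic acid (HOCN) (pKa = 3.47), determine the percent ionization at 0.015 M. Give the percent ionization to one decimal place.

13.9%

HOCN ⇌ OCN- + H+; let x = [H+] at equilibrium.
Ka = 10^(−3.47) = 3.39 × 10^-4
Solve x² + 0.000339x − 5.08e-06 = 0 → x = 2.09 × 10^-3 M
% ionization = x/C₀ × 100% = 2.09 × 10^-3/0.015 × 100% = 13.9%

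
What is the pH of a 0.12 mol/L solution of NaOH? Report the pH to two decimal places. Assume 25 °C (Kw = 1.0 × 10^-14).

NaOH is a strong base; [OH-] = 0.12 M.
pOH = -log(0.12) = 0.92
pH = 14.00 - 0.92 = 13.08

pH = 13.08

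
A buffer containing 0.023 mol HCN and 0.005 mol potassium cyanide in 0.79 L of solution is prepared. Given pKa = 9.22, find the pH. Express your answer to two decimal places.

Henderson–Hasselbalch: pH = pKa + log([CN-]/[HCN]) = 9.22 + log(0.005/0.023)
pH = 9.22 + (-0.663) = 8.56

pH = 8.56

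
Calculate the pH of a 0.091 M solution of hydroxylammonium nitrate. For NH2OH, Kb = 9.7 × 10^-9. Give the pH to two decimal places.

pH = 3.51

NH3OH+ is the conjugate acid of the weak base NH2OH.
Ka = Kw/Kb = 1.0×10^-14 / 9.7 × 10^-9 = 1.03 × 10^-6
Ka = [H+]²/(0.091 − [H+]) = 1.03 × 10^-6
Since Ka ≪ C₀, [H+] ≈ √(Ka·C₀) = 3.06 × 10^-4 M.
Check: 0.34% ionized — well under 5%, approximation valid.
pH = −log[H+] = −log(3.06 × 10^-4) = 3.51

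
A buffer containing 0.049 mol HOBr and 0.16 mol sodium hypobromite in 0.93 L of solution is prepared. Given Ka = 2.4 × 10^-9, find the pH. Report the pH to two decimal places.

pH = 9.13

pKa = −log(2.4 × 10^-9) = 8.620
Using pH = pKa + log([base]/[acid]) with [base]/[acid] = 0.16/0.049:
pH = 8.620 + (+0.514) = 9.13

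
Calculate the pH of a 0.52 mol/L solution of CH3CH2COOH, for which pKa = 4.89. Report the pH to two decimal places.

CH3CH2COOH ⇌ CH3CH2COO- + H+
Ka = 10^(−4.89) = 1.29 × 10^-5
From the ICE table, Ka = [H+]²/(0.52 − [H+]) = 1.29 × 10^-5.
Since Ka ≪ C₀, [H+] ≈ √(Ka·C₀) = 2.59 × 10^-3 M.
Check: 0.5% ionized — well under 5%, approximation valid.
pH = −log(2.59 × 10^-3) = 2.59

pH = 2.59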